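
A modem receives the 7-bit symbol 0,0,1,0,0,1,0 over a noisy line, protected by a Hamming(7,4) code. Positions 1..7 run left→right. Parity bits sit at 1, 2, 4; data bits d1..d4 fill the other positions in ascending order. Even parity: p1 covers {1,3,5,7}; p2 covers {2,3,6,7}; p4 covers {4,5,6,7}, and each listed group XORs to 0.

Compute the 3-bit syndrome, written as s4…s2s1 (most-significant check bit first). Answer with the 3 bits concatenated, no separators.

s1 (pos 1,3,5,7): 0⊕1⊕0⊕0 = 1
s2 (pos 2,3,6,7): 0⊕1⊕1⊕0 = 0
s4 (pos 4,5,6,7): 0⊕0⊕1⊕0 = 1
Syndrome s4…s1 = 101 → error at position 5.

101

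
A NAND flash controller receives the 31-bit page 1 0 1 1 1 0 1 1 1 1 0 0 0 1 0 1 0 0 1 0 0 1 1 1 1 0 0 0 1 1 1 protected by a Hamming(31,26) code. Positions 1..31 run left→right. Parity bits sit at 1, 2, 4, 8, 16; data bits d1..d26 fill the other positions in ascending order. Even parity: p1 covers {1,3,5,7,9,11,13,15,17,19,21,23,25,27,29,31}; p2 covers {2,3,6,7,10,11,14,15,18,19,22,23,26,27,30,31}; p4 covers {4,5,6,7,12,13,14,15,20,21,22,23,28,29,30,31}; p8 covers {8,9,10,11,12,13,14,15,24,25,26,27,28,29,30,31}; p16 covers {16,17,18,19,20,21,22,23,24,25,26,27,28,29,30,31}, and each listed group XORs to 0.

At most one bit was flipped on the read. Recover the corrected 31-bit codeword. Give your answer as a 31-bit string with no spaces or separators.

s1 (pos 1,3,5,7,9,11,13,15,17,19,21,23,25,27,29,31): 1⊕1⊕1⊕1⊕1⊕0⊕0⊕0⊕0⊕1⊕0⊕1⊕1⊕0⊕1⊕1 = 0
s2 (pos 2,3,6,7,10,11,14,15,18,19,22,23,26,27,30,31): 0⊕1⊕0⊕1⊕1⊕0⊕1⊕0⊕0⊕1⊕1⊕1⊕0⊕0⊕1⊕1 = 1
s4 (pos 4,5,6,7,12,13,14,15,20,21,22,23,28,29,30,31): 1⊕1⊕0⊕1⊕0⊕0⊕1⊕0⊕0⊕0⊕1⊕1⊕0⊕1⊕1⊕1 = 1
s8 (pos 8,9,10,11,12,13,14,15,24,25,26,27,28,29,30,31): 1⊕1⊕1⊕0⊕0⊕0⊕1⊕0⊕1⊕1⊕0⊕0⊕0⊕1⊕1⊕1 = 1
s16 (pos 16,17,18,19,20,21,22,23,24,25,26,27,28,29,30,31): 1⊕0⊕0⊕1⊕0⊕0⊕1⊕1⊕1⊕1⊕0⊕0⊕0⊕1⊕1⊕1 = 1
Syndrome s16…s1 = 11110 → error at position 30.
Flip position 30: 1011101111000101001001111000111 → 1011101111000101001001111000101

1011101111000101001001111000101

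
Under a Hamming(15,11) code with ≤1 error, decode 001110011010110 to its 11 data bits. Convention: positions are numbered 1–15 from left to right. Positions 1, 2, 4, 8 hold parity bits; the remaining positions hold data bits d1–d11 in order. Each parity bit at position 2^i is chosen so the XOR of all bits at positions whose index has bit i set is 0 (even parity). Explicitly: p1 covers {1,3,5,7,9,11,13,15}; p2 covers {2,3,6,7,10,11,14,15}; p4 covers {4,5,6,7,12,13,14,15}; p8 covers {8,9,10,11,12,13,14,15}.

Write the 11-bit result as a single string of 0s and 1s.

11001000110

s1 (pos 1,3,5,7,9,11,13,15): 0⊕1⊕1⊕0⊕1⊕1⊕1⊕0 = 1
s2 (pos 2,3,6,7,10,11,14,15): 0⊕1⊕0⊕0⊕0⊕1⊕1⊕0 = 1
s4 (pos 4,5,6,7,12,13,14,15): 1⊕1⊕0⊕0⊕0⊕1⊕1⊕0 = 0
s8 (pos 8,9,10,11,12,13,14,15): 1⊕1⊕0⊕1⊕0⊕1⊕1⊕0 = 1
Syndrome s8…s1 = 1011 → error at position 11.
Flip position 11: 001110011010110 → 001110011000110
Read data bits from positions 3,5,6,7,9,10,11,12,13,14,15: 11001000110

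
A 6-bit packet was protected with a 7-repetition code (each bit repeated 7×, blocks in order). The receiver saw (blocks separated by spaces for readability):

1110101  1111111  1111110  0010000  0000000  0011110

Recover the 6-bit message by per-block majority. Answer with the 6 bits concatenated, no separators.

111001

Block 1 (1110101): 5 ones → 1
Block 2 (1111111): 7 ones → 1
Block 3 (1111110): 6 ones → 1
Block 4 (0010000): 1 one → 0
Block 5 (0000000): 0 ones → 0
Block 6 (0011110): 4 ones → 1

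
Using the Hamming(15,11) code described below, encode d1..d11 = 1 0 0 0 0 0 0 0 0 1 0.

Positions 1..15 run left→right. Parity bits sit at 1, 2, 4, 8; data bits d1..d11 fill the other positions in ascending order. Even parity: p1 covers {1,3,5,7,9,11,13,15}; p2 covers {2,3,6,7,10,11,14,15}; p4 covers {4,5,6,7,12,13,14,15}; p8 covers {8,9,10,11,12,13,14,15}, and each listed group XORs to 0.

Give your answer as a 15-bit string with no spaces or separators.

101100010000010

Place data at non-parity positions: p1 p2 1 p4 0 0 0 p8 0 0 0 0 0 1 0
p1 (pos 1,3,5,7,9,11,13,15): XOR of data positions = 1⊕0⊕0⊕0⊕0⊕0⊕0 = 1
p2 (pos 2,3,6,7,10,11,14,15): XOR of data positions = 1⊕0⊕0⊕0⊕0⊕1⊕0 = 0
p4 (pos 4,5,6,7,12,13,14,15): XOR of data positions = 0⊕0⊕0⊕0⊕0⊕1⊕0 = 1
p8 (pos 8,9,10,11,12,13,14,15): XOR of data positions = 0⊕0⊕0⊕0⊕0⊕1⊕0 = 1
Codeword: 101100010000010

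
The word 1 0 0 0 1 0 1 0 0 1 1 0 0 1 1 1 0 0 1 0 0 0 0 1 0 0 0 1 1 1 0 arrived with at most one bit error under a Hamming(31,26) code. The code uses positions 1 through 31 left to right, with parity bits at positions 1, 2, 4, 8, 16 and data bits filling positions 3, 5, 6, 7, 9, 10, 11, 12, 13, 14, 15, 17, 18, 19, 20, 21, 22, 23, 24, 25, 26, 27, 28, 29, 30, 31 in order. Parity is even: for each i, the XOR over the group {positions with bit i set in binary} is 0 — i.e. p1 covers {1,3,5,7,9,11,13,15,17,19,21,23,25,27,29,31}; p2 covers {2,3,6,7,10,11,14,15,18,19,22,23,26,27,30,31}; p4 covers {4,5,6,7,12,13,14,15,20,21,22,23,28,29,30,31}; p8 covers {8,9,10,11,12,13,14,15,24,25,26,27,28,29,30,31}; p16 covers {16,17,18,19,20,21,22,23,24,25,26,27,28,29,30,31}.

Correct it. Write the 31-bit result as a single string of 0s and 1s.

s1 (pos 1,3,5,7,9,11,13,15,17,19,21,23,25,27,29,31): 1⊕0⊕1⊕1⊕0⊕1⊕0⊕1⊕0⊕1⊕0⊕0⊕0⊕0⊕1⊕0 = 1
s2 (pos 2,3,6,7,10,11,14,15,18,19,22,23,26,27,30,31): 0⊕0⊕0⊕1⊕1⊕1⊕1⊕1⊕0⊕1⊕0⊕0⊕0⊕0⊕1⊕0 = 1
s4 (pos 4,5,6,7,12,13,14,15,20,21,22,23,28,29,30,31): 0⊕1⊕0⊕1⊕0⊕0⊕1⊕1⊕0⊕0⊕0⊕0⊕1⊕1⊕1⊕0 = 1
s8 (pos 8,9,10,11,12,13,14,15,24,25,26,27,28,29,30,31): 0⊕0⊕1⊕1⊕0⊕0⊕1⊕1⊕1⊕0⊕0⊕0⊕1⊕1⊕1⊕0 = 0
s16 (pos 16,17,18,19,20,21,22,23,24,25,26,27,28,29,30,31): 1⊕0⊕0⊕1⊕0⊕0⊕0⊕0⊕1⊕0⊕0⊕0⊕1⊕1⊕1⊕0 = 0
Syndrome s16…s1 = 00111 → error at position 7.
Flip position 7: 1000101001100111001000010001110 → 1000100001100111001000010001110

1000100001100111001000010001110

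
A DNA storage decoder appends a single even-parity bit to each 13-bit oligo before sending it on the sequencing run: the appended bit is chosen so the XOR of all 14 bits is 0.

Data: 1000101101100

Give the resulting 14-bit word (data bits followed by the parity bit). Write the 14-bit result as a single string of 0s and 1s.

XOR of the 13 data bits: 1⊕0⊕0⊕0⊕1⊕0⊕1⊕1⊕0⊕1⊕1⊕0⊕0 = 0
Parity bit = 0 (so all 14 bits XOR to 0).

10001011011000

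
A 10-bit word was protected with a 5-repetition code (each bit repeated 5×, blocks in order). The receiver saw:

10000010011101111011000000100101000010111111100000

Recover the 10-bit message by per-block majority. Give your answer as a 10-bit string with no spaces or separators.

Block 1 (10000): 1 one → 0
Block 2 (01001): 2 ones → 0
Block 3 (11011): 4 ones → 1
Block 4 (11011): 4 ones → 1
Block 5 (00000): 0 ones → 0
Block 6 (01001): 2 ones → 0
Block 7 (01000): 1 one → 0
Block 8 (01011): 3 ones → 1
Block 9 (11111): 5 ones → 1
Block 10 (00000): 0 ones → 0

0011000110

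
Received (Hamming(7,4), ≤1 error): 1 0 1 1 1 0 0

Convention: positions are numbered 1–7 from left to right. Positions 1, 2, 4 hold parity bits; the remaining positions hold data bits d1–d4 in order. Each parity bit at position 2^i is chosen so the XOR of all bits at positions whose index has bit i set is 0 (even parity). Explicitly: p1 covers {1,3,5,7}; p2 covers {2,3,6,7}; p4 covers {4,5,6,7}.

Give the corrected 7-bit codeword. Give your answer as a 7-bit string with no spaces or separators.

1001100

s1 (pos 1,3,5,7): 1⊕1⊕1⊕0 = 1
s2 (pos 2,3,6,7): 0⊕1⊕0⊕0 = 1
s4 (pos 4,5,6,7): 1⊕1⊕0⊕0 = 0
Syndrome s4…s1 = 011 → error at position 3.
Flip position 3: 1011100 → 1001100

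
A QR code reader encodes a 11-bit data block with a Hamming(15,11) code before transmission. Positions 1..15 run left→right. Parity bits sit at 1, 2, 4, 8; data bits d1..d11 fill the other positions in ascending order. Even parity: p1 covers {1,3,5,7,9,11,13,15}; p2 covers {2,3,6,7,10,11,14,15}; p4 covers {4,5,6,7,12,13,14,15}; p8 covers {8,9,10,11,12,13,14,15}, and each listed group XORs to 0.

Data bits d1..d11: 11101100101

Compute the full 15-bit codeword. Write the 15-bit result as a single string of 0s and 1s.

101011001100101

Place data at non-parity positions: p1 p2 1 p4 1 1 0 p8 1 1 0 0 1 0 1
p1 (pos 1,3,5,7,9,11,13,15): XOR of data positions = 1⊕1⊕0⊕1⊕0⊕1⊕1 = 1
p2 (pos 2,3,6,7,10,11,14,15): XOR of data positions = 1⊕1⊕0⊕1⊕0⊕0⊕1 = 0
p4 (pos 4,5,6,7,12,13,14,15): XOR of data positions = 1⊕1⊕0⊕0⊕1⊕0⊕1 = 0
p8 (pos 8,9,10,11,12,13,14,15): XOR of data positions = 1⊕1⊕0⊕0⊕1⊕0⊕1 = 0
Codeword: 101011001100101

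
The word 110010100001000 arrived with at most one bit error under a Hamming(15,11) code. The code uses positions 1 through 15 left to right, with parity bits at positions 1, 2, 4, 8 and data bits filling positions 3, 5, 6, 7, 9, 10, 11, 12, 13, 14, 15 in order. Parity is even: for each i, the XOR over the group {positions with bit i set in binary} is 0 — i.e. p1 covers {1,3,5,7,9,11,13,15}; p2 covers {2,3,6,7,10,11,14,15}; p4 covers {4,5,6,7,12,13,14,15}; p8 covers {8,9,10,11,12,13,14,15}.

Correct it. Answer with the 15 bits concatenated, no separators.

s1 (pos 1,3,5,7,9,11,13,15): 1⊕0⊕1⊕1⊕0⊕0⊕0⊕0 = 1
s2 (pos 2,3,6,7,10,11,14,15): 1⊕0⊕0⊕1⊕0⊕0⊕0⊕0 = 0
s4 (pos 4,5,6,7,12,13,14,15): 0⊕1⊕0⊕1⊕1⊕0⊕0⊕0 = 1
s8 (pos 8,9,10,11,12,13,14,15): 0⊕0⊕0⊕0⊕1⊕0⊕0⊕0 = 1
Syndrome s8…s1 = 1101 → error at position 13.
Flip position 13: 110010100001000 → 110010100001100

110010100001100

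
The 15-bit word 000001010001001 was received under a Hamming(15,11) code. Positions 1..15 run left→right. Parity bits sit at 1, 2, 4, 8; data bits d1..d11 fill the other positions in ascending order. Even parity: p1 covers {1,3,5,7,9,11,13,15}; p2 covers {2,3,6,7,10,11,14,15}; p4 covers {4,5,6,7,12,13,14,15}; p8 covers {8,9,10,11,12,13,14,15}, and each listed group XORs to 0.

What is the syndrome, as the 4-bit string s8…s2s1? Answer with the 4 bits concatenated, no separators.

1101

s1 (pos 1,3,5,7,9,11,13,15): 0⊕0⊕0⊕0⊕0⊕0⊕0⊕1 = 1
s2 (pos 2,3,6,7,10,11,14,15): 0⊕0⊕1⊕0⊕0⊕0⊕0⊕1 = 0
s4 (pos 4,5,6,7,12,13,14,15): 0⊕0⊕1⊕0⊕1⊕0⊕0⊕1 = 1
s8 (pos 8,9,10,11,12,13,14,15): 1⊕0⊕0⊕0⊕1⊕0⊕0⊕1 = 1
Syndrome s8…s1 = 1101 → error at position 13.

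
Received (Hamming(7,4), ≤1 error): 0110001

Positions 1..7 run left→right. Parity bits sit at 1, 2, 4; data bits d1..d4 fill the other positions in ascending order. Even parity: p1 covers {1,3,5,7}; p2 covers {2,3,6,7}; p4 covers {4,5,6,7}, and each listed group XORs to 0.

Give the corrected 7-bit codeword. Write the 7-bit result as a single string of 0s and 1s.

0110011

s1 (pos 1,3,5,7): 0⊕1⊕0⊕1 = 0
s2 (pos 2,3,6,7): 1⊕1⊕0⊕1 = 1
s4 (pos 4,5,6,7): 0⊕0⊕0⊕1 = 1
Syndrome s4…s1 = 110 → error at position 6.
Flip position 6: 0110001 → 0110011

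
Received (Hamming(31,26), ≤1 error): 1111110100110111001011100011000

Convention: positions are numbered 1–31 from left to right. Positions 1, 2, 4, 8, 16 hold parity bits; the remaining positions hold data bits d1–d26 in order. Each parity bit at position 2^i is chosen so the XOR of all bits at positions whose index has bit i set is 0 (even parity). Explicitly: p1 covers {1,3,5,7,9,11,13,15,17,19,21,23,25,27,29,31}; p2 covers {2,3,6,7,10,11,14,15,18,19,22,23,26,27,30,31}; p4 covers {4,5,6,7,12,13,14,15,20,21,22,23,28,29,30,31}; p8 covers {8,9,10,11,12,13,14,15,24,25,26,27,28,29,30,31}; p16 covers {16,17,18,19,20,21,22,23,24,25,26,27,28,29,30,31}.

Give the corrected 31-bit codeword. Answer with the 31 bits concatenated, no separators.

s1 (pos 1,3,5,7,9,11,13,15,17,19,21,23,25,27,29,31): 1⊕1⊕1⊕0⊕0⊕1⊕0⊕1⊕0⊕1⊕1⊕1⊕0⊕1⊕0⊕0 = 1
s2 (pos 2,3,6,7,10,11,14,15,18,19,22,23,26,27,30,31): 1⊕1⊕1⊕0⊕0⊕1⊕1⊕1⊕0⊕1⊕1⊕1⊕0⊕1⊕0⊕0 = 0
s4 (pos 4,5,6,7,12,13,14,15,20,21,22,23,28,29,30,31): 1⊕1⊕1⊕0⊕1⊕0⊕1⊕1⊕0⊕1⊕1⊕1⊕1⊕0⊕0⊕0 = 0
s8 (pos 8,9,10,11,12,13,14,15,24,25,26,27,28,29,30,31): 1⊕0⊕0⊕1⊕1⊕0⊕1⊕1⊕0⊕0⊕0⊕1⊕1⊕0⊕0⊕0 = 1
s16 (pos 16,17,18,19,20,21,22,23,24,25,26,27,28,29,30,31): 1⊕0⊕0⊕1⊕0⊕1⊕1⊕1⊕0⊕0⊕0⊕1⊕1⊕0⊕0⊕0 = 1
Syndrome s16…s1 = 11001 → error at position 25.
Flip position 25: 1111110100110111001011100011000 → 1111110100110111001011101011000

1111110100110111001011101011000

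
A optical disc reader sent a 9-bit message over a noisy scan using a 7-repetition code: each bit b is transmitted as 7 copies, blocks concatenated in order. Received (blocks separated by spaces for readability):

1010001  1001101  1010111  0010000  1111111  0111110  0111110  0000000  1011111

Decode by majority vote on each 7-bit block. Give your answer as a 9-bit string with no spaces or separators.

011011101

Block 1 (1010001): 3 ones → 0
Block 2 (1001101): 4 ones → 1
Block 3 (1010111): 5 ones → 1
Block 4 (0010000): 1 one → 0
Block 5 (1111111): 7 ones → 1
Block 6 (0111110): 5 ones → 1
Block 7 (0111110): 5 ones → 1
Block 8 (0000000): 0 ones → 0
Block 9 (1011111): 6 ones → 1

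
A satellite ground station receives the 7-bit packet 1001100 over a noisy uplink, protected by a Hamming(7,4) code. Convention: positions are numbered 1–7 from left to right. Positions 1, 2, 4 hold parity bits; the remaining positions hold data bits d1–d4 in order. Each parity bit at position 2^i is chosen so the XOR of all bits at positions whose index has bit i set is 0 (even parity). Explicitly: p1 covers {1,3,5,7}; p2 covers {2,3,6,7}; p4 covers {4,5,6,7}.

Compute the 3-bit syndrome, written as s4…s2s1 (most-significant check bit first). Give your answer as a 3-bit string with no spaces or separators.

000

s1 (pos 1,3,5,7): 1⊕0⊕1⊕0 = 0
s2 (pos 2,3,6,7): 0⊕0⊕0⊕0 = 0
s4 (pos 4,5,6,7): 1⊕1⊕0⊕0 = 0
Syndrome s4…s1 = 000 → no error.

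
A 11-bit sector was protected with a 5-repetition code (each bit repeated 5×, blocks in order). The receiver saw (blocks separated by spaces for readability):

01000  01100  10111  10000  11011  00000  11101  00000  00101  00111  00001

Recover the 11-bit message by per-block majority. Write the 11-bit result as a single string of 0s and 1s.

Block 1 (01000): 1 one → 0
Block 2 (01100): 2 ones → 0
Block 3 (10111): 4 ones → 1
Block 4 (10000): 1 one → 0
Block 5 (11011): 4 ones → 1
Block 6 (00000): 0 ones → 0
Block 7 (11101): 4 ones → 1
Block 8 (00000): 0 ones → 0
Block 9 (00101): 2 ones → 0
Block 10 (00111): 3 ones → 1
Block 11 (00001): 1 one → 0

00101010010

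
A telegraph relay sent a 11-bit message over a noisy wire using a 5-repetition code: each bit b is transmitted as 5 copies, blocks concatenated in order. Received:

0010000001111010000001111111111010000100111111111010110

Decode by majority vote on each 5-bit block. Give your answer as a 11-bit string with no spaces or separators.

Block 1 (00100): 1 one → 0
Block 2 (00001): 1 one → 0
Block 3 (11101): 4 ones → 1
Block 4 (00000): 0 ones → 0
Block 5 (01111): 4 ones → 1
Block 6 (11111): 5 ones → 1
Block 7 (10100): 2 ones → 0
Block 8 (00100): 1 one → 0
Block 9 (11111): 5 ones → 1
Block 10 (11110): 4 ones → 1
Block 11 (10110): 3 ones → 1

00101100111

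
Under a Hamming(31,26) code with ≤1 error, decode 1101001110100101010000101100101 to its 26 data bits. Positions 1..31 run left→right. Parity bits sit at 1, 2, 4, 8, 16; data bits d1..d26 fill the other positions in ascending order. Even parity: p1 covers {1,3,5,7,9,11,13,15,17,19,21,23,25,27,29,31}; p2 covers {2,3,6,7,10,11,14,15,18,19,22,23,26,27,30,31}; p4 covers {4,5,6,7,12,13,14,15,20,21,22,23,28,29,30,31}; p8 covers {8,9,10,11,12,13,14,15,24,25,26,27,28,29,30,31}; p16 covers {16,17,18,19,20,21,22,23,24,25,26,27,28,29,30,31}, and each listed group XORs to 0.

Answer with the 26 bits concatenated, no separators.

s1 (pos 1,3,5,7,9,11,13,15,17,19,21,23,25,27,29,31): 1⊕0⊕0⊕1⊕1⊕1⊕0⊕0⊕0⊕0⊕0⊕1⊕1⊕0⊕1⊕1 = 0
s2 (pos 2,3,6,7,10,11,14,15,18,19,22,23,26,27,30,31): 1⊕0⊕0⊕1⊕0⊕1⊕1⊕0⊕1⊕0⊕0⊕1⊕1⊕0⊕0⊕1 = 0
s4 (pos 4,5,6,7,12,13,14,15,20,21,22,23,28,29,30,31): 1⊕0⊕0⊕1⊕0⊕0⊕1⊕0⊕0⊕0⊕0⊕1⊕0⊕1⊕0⊕1 = 0
s8 (pos 8,9,10,11,12,13,14,15,24,25,26,27,28,29,30,31): 1⊕1⊕0⊕1⊕0⊕0⊕1⊕0⊕0⊕1⊕1⊕0⊕0⊕1⊕0⊕1 = 0
s16 (pos 16,17,18,19,20,21,22,23,24,25,26,27,28,29,30,31): 1⊕0⊕1⊕0⊕0⊕0⊕0⊕1⊕0⊕1⊕1⊕0⊕0⊕1⊕0⊕1 = 1
Syndrome s16…s1 = 10000 → error at position 16.
Flip position 16: 1101001110100101010000101100101 → 1101001110100100010000101100101
Read data bits from positions 3,5,6,7,9,10,11,12,13,14,15,17,18,19,20,21,22,23,24,25,26,27,28,29,30,31: 00011010010010000101100101

00011010010010000101100101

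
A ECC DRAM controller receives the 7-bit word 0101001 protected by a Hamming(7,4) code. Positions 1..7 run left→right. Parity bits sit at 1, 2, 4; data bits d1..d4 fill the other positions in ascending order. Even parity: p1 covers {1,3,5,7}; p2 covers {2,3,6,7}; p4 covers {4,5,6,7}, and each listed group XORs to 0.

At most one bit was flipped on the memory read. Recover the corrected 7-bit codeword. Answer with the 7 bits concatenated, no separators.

1101001

s1 (pos 1,3,5,7): 0⊕0⊕0⊕1 = 1
s2 (pos 2,3,6,7): 1⊕0⊕0⊕1 = 0
s4 (pos 4,5,6,7): 1⊕0⊕0⊕1 = 0
Syndrome s4…s1 = 001 → error at position 1.
Flip position 1: 0101001 → 1101001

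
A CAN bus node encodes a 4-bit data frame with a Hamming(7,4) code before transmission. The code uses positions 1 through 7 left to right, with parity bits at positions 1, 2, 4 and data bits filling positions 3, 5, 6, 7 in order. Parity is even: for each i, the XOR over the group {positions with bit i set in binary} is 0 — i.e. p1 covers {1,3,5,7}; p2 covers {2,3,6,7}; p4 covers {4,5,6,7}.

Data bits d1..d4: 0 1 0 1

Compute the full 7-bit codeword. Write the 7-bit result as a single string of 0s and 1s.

0100101

Place data at non-parity positions: p1 p2 0 p4 1 0 1
p1 (pos 1,3,5,7): XOR of data positions = 0⊕1⊕1 = 0
p2 (pos 2,3,6,7): XOR of data positions = 0⊕0⊕1 = 1
p4 (pos 4,5,6,7): XOR of data positions = 1⊕0⊕1 = 0
Codeword: 0100101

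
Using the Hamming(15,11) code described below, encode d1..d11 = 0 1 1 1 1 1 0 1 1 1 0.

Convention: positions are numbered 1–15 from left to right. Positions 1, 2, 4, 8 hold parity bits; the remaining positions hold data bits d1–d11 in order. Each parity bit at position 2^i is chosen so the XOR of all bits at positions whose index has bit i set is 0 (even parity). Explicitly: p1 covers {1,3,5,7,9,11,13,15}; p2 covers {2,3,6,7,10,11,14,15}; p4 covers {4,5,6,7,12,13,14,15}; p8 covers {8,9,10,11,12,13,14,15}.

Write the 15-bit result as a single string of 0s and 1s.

Place data at non-parity positions: p1 p2 0 p4 1 1 1 p8 1 1 0 1 1 1 0
p1 (pos 1,3,5,7,9,11,13,15): XOR of data positions = 0⊕1⊕1⊕1⊕0⊕1⊕0 = 0
p2 (pos 2,3,6,7,10,11,14,15): XOR of data positions = 0⊕1⊕1⊕1⊕0⊕1⊕0 = 0
p4 (pos 4,5,6,7,12,13,14,15): XOR of data positions = 1⊕1⊕1⊕1⊕1⊕1⊕0 = 0
p8 (pos 8,9,10,11,12,13,14,15): XOR of data positions = 1⊕1⊕0⊕1⊕1⊕1⊕0 = 1
Codeword: 000011111101110

000011111101110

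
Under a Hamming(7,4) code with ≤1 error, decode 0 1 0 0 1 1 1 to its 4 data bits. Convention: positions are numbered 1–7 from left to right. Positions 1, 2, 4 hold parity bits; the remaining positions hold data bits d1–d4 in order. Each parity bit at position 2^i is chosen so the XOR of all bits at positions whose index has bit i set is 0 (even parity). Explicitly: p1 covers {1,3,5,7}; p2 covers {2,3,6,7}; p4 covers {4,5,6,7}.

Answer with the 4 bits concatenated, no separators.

0101

s1 (pos 1,3,5,7): 0⊕0⊕1⊕1 = 0
s2 (pos 2,3,6,7): 1⊕0⊕1⊕1 = 1
s4 (pos 4,5,6,7): 0⊕1⊕1⊕1 = 1
Syndrome s4…s1 = 110 → error at position 6.
Flip position 6: 0100111 → 0100101
Read data bits from positions 3,5,6,7: 0101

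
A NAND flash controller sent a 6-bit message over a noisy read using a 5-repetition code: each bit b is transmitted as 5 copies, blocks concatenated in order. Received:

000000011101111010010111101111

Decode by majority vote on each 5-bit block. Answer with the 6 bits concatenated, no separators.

011011

Block 1 (00000): 0 ones → 0
Block 2 (00111): 3 ones → 1
Block 3 (01111): 4 ones → 1
Block 4 (01001): 2 ones → 0
Block 5 (01111): 4 ones → 1
Block 6 (01111): 4 ones → 1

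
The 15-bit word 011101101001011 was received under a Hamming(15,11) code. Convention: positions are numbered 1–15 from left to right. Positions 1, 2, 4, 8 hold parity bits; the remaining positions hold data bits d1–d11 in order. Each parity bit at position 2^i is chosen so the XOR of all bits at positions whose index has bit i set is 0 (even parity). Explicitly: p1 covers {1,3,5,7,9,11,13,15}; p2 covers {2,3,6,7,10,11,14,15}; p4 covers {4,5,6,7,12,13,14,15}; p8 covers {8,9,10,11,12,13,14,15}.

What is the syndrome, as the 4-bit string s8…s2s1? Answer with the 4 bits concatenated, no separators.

s1 (pos 1,3,5,7,9,11,13,15): 0⊕1⊕0⊕1⊕1⊕0⊕0⊕1 = 0
s2 (pos 2,3,6,7,10,11,14,15): 1⊕1⊕1⊕1⊕0⊕0⊕1⊕1 = 0
s4 (pos 4,5,6,7,12,13,14,15): 1⊕0⊕1⊕1⊕1⊕0⊕1⊕1 = 0
s8 (pos 8,9,10,11,12,13,14,15): 0⊕1⊕0⊕0⊕1⊕0⊕1⊕1 = 0
Syndrome s8…s1 = 0000 → no error.

0000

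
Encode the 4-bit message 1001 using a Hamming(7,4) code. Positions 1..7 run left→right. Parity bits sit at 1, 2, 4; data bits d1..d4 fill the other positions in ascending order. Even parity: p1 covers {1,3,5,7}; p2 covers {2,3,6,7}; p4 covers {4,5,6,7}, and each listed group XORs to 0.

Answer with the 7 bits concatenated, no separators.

Place data at non-parity positions: p1 p2 1 p4 0 0 1
p1 (pos 1,3,5,7): XOR of data positions = 1⊕0⊕1 = 0
p2 (pos 2,3,6,7): XOR of data positions = 1⊕0⊕1 = 0
p4 (pos 4,5,6,7): XOR of data positions = 0⊕0⊕1 = 1
Codeword: 0011001

0011001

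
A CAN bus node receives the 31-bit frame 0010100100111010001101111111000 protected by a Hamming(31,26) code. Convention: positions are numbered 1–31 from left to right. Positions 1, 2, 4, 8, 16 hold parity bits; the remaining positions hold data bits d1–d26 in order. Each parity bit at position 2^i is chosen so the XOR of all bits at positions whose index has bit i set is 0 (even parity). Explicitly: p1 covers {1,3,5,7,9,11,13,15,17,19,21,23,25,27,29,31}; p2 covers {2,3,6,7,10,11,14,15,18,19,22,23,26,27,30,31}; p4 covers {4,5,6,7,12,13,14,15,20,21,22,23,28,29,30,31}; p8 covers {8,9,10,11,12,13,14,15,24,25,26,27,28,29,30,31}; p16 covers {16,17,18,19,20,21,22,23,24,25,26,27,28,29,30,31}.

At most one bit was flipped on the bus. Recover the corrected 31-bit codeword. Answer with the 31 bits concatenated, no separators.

0010100100111010101101111111000

s1 (pos 1,3,5,7,9,11,13,15,17,19,21,23,25,27,29,31): 0⊕1⊕1⊕0⊕0⊕1⊕1⊕1⊕0⊕1⊕0⊕1⊕1⊕1⊕0⊕0 = 1
s2 (pos 2,3,6,7,10,11,14,15,18,19,22,23,26,27,30,31): 0⊕1⊕0⊕0⊕0⊕1⊕0⊕1⊕0⊕1⊕1⊕1⊕1⊕1⊕0⊕0 = 0
s4 (pos 4,5,6,7,12,13,14,15,20,21,22,23,28,29,30,31): 0⊕1⊕0⊕0⊕1⊕1⊕0⊕1⊕1⊕0⊕1⊕1⊕1⊕0⊕0⊕0 = 0
s8 (pos 8,9,10,11,12,13,14,15,24,25,26,27,28,29,30,31): 1⊕0⊕0⊕1⊕1⊕1⊕0⊕1⊕1⊕1⊕1⊕1⊕1⊕0⊕0⊕0 = 0
s16 (pos 16,17,18,19,20,21,22,23,24,25,26,27,28,29,30,31): 0⊕0⊕0⊕1⊕1⊕0⊕1⊕1⊕1⊕1⊕1⊕1⊕1⊕0⊕0⊕0 = 1
Syndrome s16…s1 = 10001 → error at position 17.
Flip position 17: 0010100100111010001101111111000 → 0010100100111010101101111111000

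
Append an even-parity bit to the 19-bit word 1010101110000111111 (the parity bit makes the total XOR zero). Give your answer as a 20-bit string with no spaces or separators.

10101011100001111110

XOR of the 19 data bits: 1⊕0⊕1⊕0⊕1⊕0⊕1⊕1⊕1⊕0⊕0⊕0⊕0⊕1⊕1⊕1⊕1⊕1⊕1 = 0
Parity bit = 0 (so all 20 bits XOR to 0).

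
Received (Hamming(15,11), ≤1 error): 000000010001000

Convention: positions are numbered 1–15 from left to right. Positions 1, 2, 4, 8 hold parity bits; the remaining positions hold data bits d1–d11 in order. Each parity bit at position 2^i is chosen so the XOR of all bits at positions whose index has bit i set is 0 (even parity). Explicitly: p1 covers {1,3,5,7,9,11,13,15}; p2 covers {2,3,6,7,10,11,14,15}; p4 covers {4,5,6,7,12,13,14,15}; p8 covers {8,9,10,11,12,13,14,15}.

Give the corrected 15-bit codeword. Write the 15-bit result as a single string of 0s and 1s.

000100010001000

s1 (pos 1,3,5,7,9,11,13,15): 0⊕0⊕0⊕0⊕0⊕0⊕0⊕0 = 0
s2 (pos 2,3,6,7,10,11,14,15): 0⊕0⊕0⊕0⊕0⊕0⊕0⊕0 = 0
s4 (pos 4,5,6,7,12,13,14,15): 0⊕0⊕0⊕0⊕1⊕0⊕0⊕0 = 1
s8 (pos 8,9,10,11,12,13,14,15): 1⊕0⊕0⊕0⊕1⊕0⊕0⊕0 = 0
Syndrome s8…s1 = 0100 → error at position 4.
Flip position 4: 000000010001000 → 000100010001000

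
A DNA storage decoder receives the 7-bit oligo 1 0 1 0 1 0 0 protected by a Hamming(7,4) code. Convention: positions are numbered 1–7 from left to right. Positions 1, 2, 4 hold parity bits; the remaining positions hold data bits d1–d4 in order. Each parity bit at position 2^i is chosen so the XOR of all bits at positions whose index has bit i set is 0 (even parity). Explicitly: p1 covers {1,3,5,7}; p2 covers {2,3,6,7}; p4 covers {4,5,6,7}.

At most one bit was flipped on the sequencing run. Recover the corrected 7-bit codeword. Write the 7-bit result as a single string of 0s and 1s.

1010101

s1 (pos 1,3,5,7): 1⊕1⊕1⊕0 = 1
s2 (pos 2,3,6,7): 0⊕1⊕0⊕0 = 1
s4 (pos 4,5,6,7): 0⊕1⊕0⊕0 = 1
Syndrome s4…s1 = 111 → error at position 7.
Flip position 7: 1010100 → 1010101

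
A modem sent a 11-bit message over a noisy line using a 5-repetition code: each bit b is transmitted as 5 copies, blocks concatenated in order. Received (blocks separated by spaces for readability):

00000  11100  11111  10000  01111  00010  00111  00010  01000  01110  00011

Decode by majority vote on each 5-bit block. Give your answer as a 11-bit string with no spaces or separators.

01101010010

Block 1 (00000): 0 ones → 0
Block 2 (11100): 3 ones → 1
Block 3 (11111): 5 ones → 1
Block 4 (10000): 1 one → 0
Block 5 (01111): 4 ones → 1
Block 6 (00010): 1 one → 0
Block 7 (00111): 3 ones → 1
Block 8 (00010): 1 one → 0
Block 9 (01000): 1 one → 0
Block 10 (01110): 3 ones → 1
Block 11 (00011): 2 ones → 0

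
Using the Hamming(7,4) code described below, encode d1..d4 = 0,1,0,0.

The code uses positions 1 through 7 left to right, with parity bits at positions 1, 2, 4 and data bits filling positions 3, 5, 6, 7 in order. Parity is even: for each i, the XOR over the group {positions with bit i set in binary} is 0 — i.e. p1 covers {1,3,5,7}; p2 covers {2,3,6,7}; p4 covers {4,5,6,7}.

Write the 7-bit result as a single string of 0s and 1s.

Place data at non-parity positions: p1 p2 0 p4 1 0 0
p1 (pos 1,3,5,7): XOR of data positions = 0⊕1⊕0 = 1
p2 (pos 2,3,6,7): XOR of data positions = 0⊕0⊕0 = 0
p4 (pos 4,5,6,7): XOR of data positions = 1⊕0⊕0 = 1
Codeword: 1001100

1001100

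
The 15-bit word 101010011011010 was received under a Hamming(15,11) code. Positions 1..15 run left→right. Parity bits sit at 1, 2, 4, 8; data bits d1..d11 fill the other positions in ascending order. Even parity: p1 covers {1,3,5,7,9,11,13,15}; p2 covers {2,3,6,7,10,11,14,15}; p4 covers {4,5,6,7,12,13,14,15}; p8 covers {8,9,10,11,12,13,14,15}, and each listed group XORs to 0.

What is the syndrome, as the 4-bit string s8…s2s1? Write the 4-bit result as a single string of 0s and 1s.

1111

s1 (pos 1,3,5,7,9,11,13,15): 1⊕1⊕1⊕0⊕1⊕1⊕0⊕0 = 1
s2 (pos 2,3,6,7,10,11,14,15): 0⊕1⊕0⊕0⊕0⊕1⊕1⊕0 = 1
s4 (pos 4,5,6,7,12,13,14,15): 0⊕1⊕0⊕0⊕1⊕0⊕1⊕0 = 1
s8 (pos 8,9,10,11,12,13,14,15): 1⊕1⊕0⊕1⊕1⊕0⊕1⊕0 = 1
Syndrome s8…s1 = 1111 → error at position 15.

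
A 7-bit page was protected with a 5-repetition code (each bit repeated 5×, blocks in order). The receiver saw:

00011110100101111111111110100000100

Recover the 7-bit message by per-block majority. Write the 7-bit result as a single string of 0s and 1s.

Block 1 (00011): 2 ones → 0
Block 2 (11010): 3 ones → 1
Block 3 (01011): 3 ones → 1
Block 4 (11111): 5 ones → 1
Block 5 (11111): 5 ones → 1
Block 6 (01000): 1 one → 0
Block 7 (00100): 1 one → 0

0111100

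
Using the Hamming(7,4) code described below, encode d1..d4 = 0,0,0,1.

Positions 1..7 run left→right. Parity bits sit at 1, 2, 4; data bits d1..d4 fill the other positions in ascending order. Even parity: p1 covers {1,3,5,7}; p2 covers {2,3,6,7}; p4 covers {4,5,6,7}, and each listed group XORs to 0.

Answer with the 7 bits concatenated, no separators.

Place data at non-parity positions: p1 p2 0 p4 0 0 1
p1 (pos 1,3,5,7): XOR of data positions = 0⊕0⊕1 = 1
p2 (pos 2,3,6,7): XOR of data positions = 0⊕0⊕1 = 1
p4 (pos 4,5,6,7): XOR of data positions = 0⊕0⊕1 = 1
Codeword: 1101001

1101001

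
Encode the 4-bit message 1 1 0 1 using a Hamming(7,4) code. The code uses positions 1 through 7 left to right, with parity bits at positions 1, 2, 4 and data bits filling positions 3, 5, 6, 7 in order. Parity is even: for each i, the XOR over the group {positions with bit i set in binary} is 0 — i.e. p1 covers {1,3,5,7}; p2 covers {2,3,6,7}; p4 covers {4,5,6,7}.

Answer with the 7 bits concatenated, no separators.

1010101

Place data at non-parity positions: p1 p2 1 p4 1 0 1
p1 (pos 1,3,5,7): XOR of data positions = 1⊕1⊕1 = 1
p2 (pos 2,3,6,7): XOR of data positions = 1⊕0⊕1 = 0
p4 (pos 4,5,6,7): XOR of data positions = 1⊕0⊕1 = 0
Codeword: 1010101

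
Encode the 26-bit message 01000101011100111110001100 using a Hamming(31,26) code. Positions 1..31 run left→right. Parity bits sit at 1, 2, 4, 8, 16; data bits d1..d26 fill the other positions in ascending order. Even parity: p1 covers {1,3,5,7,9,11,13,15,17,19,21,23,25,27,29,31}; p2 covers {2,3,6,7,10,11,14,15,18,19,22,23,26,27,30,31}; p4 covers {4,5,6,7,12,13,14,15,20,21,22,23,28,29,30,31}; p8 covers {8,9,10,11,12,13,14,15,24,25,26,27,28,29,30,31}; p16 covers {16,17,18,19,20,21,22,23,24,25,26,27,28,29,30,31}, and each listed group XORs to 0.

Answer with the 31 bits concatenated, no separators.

Place data at non-parity positions: p1 p2 0 p4 1 0 0 p8 0 1 0 1 0 1 1 p16 1 0 0 1 1 1 1 1 0 0 0 1 1 0 0
p1 (pos 1,3,5,7,9,11,13,15,17,19,21,23,25,27,29,31): XOR of data positions = 0⊕1⊕0⊕0⊕0⊕0⊕1⊕1⊕0⊕1⊕1⊕0⊕0⊕1⊕0 = 0
p2 (pos 2,3,6,7,10,11,14,15,18,19,22,23,26,27,30,31): XOR of data positions = 0⊕0⊕0⊕1⊕0⊕1⊕1⊕0⊕0⊕1⊕1⊕0⊕0⊕0⊕0 = 1
p4 (pos 4,5,6,7,12,13,14,15,20,21,22,23,28,29,30,31): XOR of data positions = 1⊕0⊕0⊕1⊕0⊕1⊕1⊕1⊕1⊕1⊕1⊕1⊕1⊕0⊕0 = 0
p8 (pos 8,9,10,11,12,13,14,15,24,25,26,27,28,29,30,31): XOR of data positions = 0⊕1⊕0⊕1⊕0⊕1⊕1⊕1⊕0⊕0⊕0⊕1⊕1⊕0⊕0 = 1
p16 (pos 16,17,18,19,20,21,22,23,24,25,26,27,28,29,30,31): XOR of data positions = 1⊕0⊕0⊕1⊕1⊕1⊕1⊕1⊕0⊕0⊕0⊕1⊕1⊕0⊕0 = 0
Codeword: 0100100101010110100111110001100

0100100101010110100111110001100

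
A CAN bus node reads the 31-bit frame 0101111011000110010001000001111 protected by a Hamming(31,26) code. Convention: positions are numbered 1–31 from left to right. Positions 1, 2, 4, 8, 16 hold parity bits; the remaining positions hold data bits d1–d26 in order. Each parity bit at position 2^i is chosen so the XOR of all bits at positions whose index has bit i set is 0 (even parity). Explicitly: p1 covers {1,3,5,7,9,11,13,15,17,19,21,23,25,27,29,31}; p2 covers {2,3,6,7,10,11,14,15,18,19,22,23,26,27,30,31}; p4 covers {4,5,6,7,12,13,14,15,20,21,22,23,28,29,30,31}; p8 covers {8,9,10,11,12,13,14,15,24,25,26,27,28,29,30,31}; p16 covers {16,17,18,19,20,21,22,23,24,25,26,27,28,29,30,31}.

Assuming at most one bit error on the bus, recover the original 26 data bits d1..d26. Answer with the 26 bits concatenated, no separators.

s1 (pos 1,3,5,7,9,11,13,15,17,19,21,23,25,27,29,31): 0⊕0⊕1⊕1⊕1⊕0⊕0⊕1⊕0⊕0⊕0⊕0⊕0⊕0⊕1⊕1 = 0
s2 (pos 2,3,6,7,10,11,14,15,18,19,22,23,26,27,30,31): 1⊕0⊕1⊕1⊕1⊕0⊕1⊕1⊕1⊕0⊕1⊕0⊕0⊕0⊕1⊕1 = 0
s4 (pos 4,5,6,7,12,13,14,15,20,21,22,23,28,29,30,31): 1⊕1⊕1⊕1⊕0⊕0⊕1⊕1⊕0⊕0⊕1⊕0⊕1⊕1⊕1⊕1 = 1
s8 (pos 8,9,10,11,12,13,14,15,24,25,26,27,28,29,30,31): 0⊕1⊕1⊕0⊕0⊕0⊕1⊕1⊕0⊕0⊕0⊕0⊕1⊕1⊕1⊕1 = 0
s16 (pos 16,17,18,19,20,21,22,23,24,25,26,27,28,29,30,31): 0⊕0⊕1⊕0⊕0⊕0⊕1⊕0⊕0⊕0⊕0⊕0⊕1⊕1⊕1⊕1 = 0
Syndrome s16…s1 = 00100 → error at position 4.
Flip position 4: 0101111011000110010001000001111 → 0100111011000110010001000001111
Read data bits from positions 3,5,6,7,9,10,11,12,13,14,15,17,18,19,20,21,22,23,24,25,26,27,28,29,30,31: 01111100011010001000001111

01111100011010001000001111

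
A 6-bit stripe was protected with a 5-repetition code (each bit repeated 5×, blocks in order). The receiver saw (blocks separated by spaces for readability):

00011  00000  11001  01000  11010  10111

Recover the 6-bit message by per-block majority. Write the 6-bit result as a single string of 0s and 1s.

Block 1 (00011): 2 ones → 0
Block 2 (00000): 0 ones → 0
Block 3 (11001): 3 ones → 1
Block 4 (01000): 1 one → 0
Block 5 (11010): 3 ones → 1
Block 6 (10111): 4 ones → 1

001011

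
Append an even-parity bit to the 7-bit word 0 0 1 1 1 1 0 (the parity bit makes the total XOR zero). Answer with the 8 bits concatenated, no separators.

XOR of the 7 data bits: 0⊕0⊕1⊕1⊕1⊕1⊕0 = 0
Parity bit = 0 (so all 8 bits XOR to 0).

00111100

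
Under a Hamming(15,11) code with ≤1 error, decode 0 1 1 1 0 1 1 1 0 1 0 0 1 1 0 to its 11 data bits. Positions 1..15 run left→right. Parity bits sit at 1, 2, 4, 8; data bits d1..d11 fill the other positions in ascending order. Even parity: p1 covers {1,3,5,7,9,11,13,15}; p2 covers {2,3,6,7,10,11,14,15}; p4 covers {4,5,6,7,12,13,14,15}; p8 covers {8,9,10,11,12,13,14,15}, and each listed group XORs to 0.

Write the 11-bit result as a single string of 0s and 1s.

11110100110

s1 (pos 1,3,5,7,9,11,13,15): 0⊕1⊕0⊕1⊕0⊕0⊕1⊕0 = 1
s2 (pos 2,3,6,7,10,11,14,15): 1⊕1⊕1⊕1⊕1⊕0⊕1⊕0 = 0
s4 (pos 4,5,6,7,12,13,14,15): 1⊕0⊕1⊕1⊕0⊕1⊕1⊕0 = 1
s8 (pos 8,9,10,11,12,13,14,15): 1⊕0⊕1⊕0⊕0⊕1⊕1⊕0 = 0
Syndrome s8…s1 = 0101 → error at position 5.
Flip position 5: 011101110100110 → 011111110100110
Read data bits from positions 3,5,6,7,9,10,11,12,13,14,15: 11110100110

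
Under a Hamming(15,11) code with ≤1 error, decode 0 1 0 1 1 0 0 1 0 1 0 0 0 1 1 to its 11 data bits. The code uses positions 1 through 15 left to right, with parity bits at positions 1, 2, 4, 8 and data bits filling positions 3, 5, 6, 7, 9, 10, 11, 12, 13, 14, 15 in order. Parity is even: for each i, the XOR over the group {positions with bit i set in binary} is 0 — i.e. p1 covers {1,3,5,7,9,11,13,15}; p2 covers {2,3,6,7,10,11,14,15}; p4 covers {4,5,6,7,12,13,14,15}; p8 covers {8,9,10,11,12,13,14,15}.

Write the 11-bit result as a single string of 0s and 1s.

01000100011

s1 (pos 1,3,5,7,9,11,13,15): 0⊕0⊕1⊕0⊕0⊕0⊕0⊕1 = 0
s2 (pos 2,3,6,7,10,11,14,15): 1⊕0⊕0⊕0⊕1⊕0⊕1⊕1 = 0
s4 (pos 4,5,6,7,12,13,14,15): 1⊕1⊕0⊕0⊕0⊕0⊕1⊕1 = 0
s8 (pos 8,9,10,11,12,13,14,15): 1⊕0⊕1⊕0⊕0⊕0⊕1⊕1 = 0
Syndrome s8…s1 = 0000 → no error.
Read data bits from positions 3,5,6,7,9,10,11,12,13,14,15: 01000100011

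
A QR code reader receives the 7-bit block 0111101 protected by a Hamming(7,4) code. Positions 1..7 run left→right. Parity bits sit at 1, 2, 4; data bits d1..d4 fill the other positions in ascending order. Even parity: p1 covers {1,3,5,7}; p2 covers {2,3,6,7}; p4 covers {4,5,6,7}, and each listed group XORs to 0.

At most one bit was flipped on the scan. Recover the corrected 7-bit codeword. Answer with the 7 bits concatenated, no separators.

s1 (pos 1,3,5,7): 0⊕1⊕1⊕1 = 1
s2 (pos 2,3,6,7): 1⊕1⊕0⊕1 = 1
s4 (pos 4,5,6,7): 1⊕1⊕0⊕1 = 1
Syndrome s4…s1 = 111 → error at position 7.
Flip position 7: 0111101 → 0111100

0111100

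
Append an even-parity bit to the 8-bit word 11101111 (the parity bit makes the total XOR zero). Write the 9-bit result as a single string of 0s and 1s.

111011111

XOR of the 8 data bits: 1⊕1⊕1⊕0⊕1⊕1⊕1⊕1 = 1
Parity bit = 1 (so all 9 bits XOR to 0).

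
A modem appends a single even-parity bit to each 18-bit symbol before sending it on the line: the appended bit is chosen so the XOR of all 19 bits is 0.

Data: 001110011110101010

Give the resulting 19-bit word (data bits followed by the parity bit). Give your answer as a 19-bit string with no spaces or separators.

0011100111101010100

XOR of the 18 data bits: 0⊕0⊕1⊕1⊕1⊕0⊕0⊕1⊕1⊕1⊕1⊕0⊕1⊕0⊕1⊕0⊕1⊕0 = 0
Parity bit = 0 (so all 19 bits XOR to 0).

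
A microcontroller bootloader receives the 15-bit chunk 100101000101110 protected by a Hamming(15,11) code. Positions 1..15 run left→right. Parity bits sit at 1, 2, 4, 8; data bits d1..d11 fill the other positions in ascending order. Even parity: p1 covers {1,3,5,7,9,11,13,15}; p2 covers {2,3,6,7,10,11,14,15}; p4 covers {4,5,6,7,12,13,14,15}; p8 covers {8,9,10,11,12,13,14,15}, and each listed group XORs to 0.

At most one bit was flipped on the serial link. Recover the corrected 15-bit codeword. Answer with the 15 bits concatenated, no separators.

s1 (pos 1,3,5,7,9,11,13,15): 1⊕0⊕0⊕0⊕0⊕0⊕1⊕0 = 0
s2 (pos 2,3,6,7,10,11,14,15): 0⊕0⊕1⊕0⊕1⊕0⊕1⊕0 = 1
s4 (pos 4,5,6,7,12,13,14,15): 1⊕0⊕1⊕0⊕1⊕1⊕1⊕0 = 1
s8 (pos 8,9,10,11,12,13,14,15): 0⊕0⊕1⊕0⊕1⊕1⊕1⊕0 = 0
Syndrome s8…s1 = 0110 → error at position 6.
Flip position 6: 100101000101110 → 100100000101110

100100000101110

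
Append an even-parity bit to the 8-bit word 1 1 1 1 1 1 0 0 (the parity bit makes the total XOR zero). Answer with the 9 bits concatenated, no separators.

XOR of the 8 data bits: 1⊕1⊕1⊕1⊕1⊕1⊕0⊕0 = 0
Parity bit = 0 (so all 9 bits XOR to 0).

111111000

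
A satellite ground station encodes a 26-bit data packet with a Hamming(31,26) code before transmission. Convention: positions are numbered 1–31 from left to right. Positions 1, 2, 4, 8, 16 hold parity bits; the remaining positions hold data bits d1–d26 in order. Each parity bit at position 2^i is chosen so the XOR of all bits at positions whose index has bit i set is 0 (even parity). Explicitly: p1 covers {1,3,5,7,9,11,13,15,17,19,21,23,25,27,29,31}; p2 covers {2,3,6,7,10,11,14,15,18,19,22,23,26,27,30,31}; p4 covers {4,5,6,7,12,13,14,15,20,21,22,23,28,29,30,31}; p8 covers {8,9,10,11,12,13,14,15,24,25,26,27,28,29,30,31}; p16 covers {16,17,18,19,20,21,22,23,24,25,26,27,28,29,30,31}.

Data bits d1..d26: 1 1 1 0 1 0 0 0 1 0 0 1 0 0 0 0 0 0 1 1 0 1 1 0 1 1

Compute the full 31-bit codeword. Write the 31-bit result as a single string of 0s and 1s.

Place data at non-parity positions: p1 p2 1 p4 1 1 0 p8 1 0 0 0 1 0 0 p16 1 0 0 0 0 0 0 1 1 0 1 1 0 1 1
p1 (pos 1,3,5,7,9,11,13,15,17,19,21,23,25,27,29,31): XOR of data positions = 1⊕1⊕0⊕1⊕0⊕1⊕0⊕1⊕0⊕0⊕0⊕1⊕1⊕0⊕1 = 0
p2 (pos 2,3,6,7,10,11,14,15,18,19,22,23,26,27,30,31): XOR of data positions = 1⊕1⊕0⊕0⊕0⊕0⊕0⊕0⊕0⊕0⊕0⊕0⊕1⊕1⊕1 = 1
p4 (pos 4,5,6,7,12,13,14,15,20,21,22,23,28,29,30,31): XOR of data positions = 1⊕1⊕0⊕0⊕1⊕0⊕0⊕0⊕0⊕0⊕0⊕1⊕0⊕1⊕1 = 0
p8 (pos 8,9,10,11,12,13,14,15,24,25,26,27,28,29,30,31): XOR of data positions = 1⊕0⊕0⊕0⊕1⊕0⊕0⊕1⊕1⊕0⊕1⊕1⊕0⊕1⊕1 = 0
p16 (pos 16,17,18,19,20,21,22,23,24,25,26,27,28,29,30,31): XOR of data positions = 1⊕0⊕0⊕0⊕0⊕0⊕0⊕1⊕1⊕0⊕1⊕1⊕0⊕1⊕1 = 1
Codeword: 0110110010001001100000011011011

0110110010001001100000011011011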